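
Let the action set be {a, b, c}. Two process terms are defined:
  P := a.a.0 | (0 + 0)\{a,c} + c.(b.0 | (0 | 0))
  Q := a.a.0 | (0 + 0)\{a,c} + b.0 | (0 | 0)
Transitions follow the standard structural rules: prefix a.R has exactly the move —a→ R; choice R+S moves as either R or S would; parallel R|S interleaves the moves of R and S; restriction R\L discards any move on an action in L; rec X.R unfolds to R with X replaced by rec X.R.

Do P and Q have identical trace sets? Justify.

P's transition system — 5 states:
  s0 = a.a.0 | (0 + 0)\{a,c} + c.(b.0 | (0 | 0)) → =a=> s1, =c=> s2
  s1 = a.0 | (0 + 0)\{a,c} → =a=> s3
  s2 = b.0 | (0 | 0) → =b=> s4
  s3 = 0 | (0 + 0)\{a,c} → (no moves)
  s4 = 0 | (0 | 0) → (no moves)
Q's transition system — 4 states:
  t0 = a.a.0 | (0 + 0)\{a,c} + b.0 | (0 | 0) → =a=> t1, =b=> t2
  t1 = a.0 | (0 + 0)\{a,c} → =a=> t3
  t2 = 0 | (0 | 0) → (no moves)
  t3 = 0 | (0 + 0)\{a,c} → (no moves)
Executing c from P (initial set {s0}):
  step 1 (c): {s2}
  ✓ P
Executing c from Q (initial set {t0}):
  step 1 (c): ∅ (Q stuck)

traces(P) ≠ traces(Q) — witness ⟨c⟩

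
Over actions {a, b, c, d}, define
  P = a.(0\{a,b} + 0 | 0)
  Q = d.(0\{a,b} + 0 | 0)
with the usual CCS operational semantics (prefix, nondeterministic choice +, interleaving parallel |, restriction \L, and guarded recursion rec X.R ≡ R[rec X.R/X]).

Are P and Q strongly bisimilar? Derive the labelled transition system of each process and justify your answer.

P's transition system — 2 states:
  p0 = a.(0\{a,b} + 0 | 0) | --a--▸ p1
  p1 = 0\{a,b} + 0 | 0 | ·
Q's transition system — 2 states:
  q0 = d.(0\{a,b} + 0 | 0) | --d--▸ q1
  q1 = 0\{a,b} + 0 | 0 | ·
Partition-refinement fixed point:
  B0 = {p0}
  B1 = {p1, q1}
  B2 = {q0}
p0 ∈ B0, q0 ∈ B2 → different blocks

P ≁ Q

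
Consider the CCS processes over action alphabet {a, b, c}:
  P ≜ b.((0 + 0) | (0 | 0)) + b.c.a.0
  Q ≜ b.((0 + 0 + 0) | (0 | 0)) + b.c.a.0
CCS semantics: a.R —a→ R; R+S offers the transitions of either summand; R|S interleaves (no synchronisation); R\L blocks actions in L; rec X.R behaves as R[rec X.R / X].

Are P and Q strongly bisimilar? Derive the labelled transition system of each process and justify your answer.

P ~ Q

LTS(P): 5 reachable states
  p0 = b.((0 + 0) | (0 | 0)) + b.c.a.0 ⊢ —b→ p1, —b→ p2
  p1 = (0 + 0) | (0 | 0) ⊢ ∅
  p2 = c.a.0 ⊢ —c→ p3
  p3 = a.0 ⊢ —a→ p4
  p4 = 0 ⊢ ∅
LTS(Q): 5 reachable states
  q0 = b.((0 + 0 + 0) | (0 | 0)) + b.c.a.0 ⊢ —b→ q1, —b→ q2
  q1 = (0 + 0 + 0) | (0 | 0) ⊢ ∅
  q2 = c.a.0 ⊢ —c→ q3
  q3 = a.0 ⊢ —a→ q4
  q4 = 0 ⊢ ∅
Partition-refinement fixed point:
  B0 = {p0, q0}
  B1 = {p2, q2}
  B2 = {p3, q3}
  B3 = {p1, p4, q1, q4}
p0 ∈ B0, q0 ∈ B0 → same block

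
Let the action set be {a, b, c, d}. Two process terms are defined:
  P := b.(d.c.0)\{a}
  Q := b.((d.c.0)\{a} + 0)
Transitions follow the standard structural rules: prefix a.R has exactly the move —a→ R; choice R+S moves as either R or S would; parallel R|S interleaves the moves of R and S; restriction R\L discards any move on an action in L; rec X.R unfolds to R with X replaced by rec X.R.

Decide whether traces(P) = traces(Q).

LTS(P): 4 reachable states
  p0 = b.(d.c.0)\{a} → —b→ p1
  p1 = (d.c.0)\{a} → —d→ p2
  p2 = (c.0)\{a} → —c→ p3
  p3 = 0\{a} → (no moves)
LTS(Q): 4 reachable states
  q0 = b.((d.c.0)\{a} + 0) → —b→ q1
  q1 = (d.c.0)\{a} + 0 → —d→ q2
  q2 = (c.0)\{a} → —c→ q3
  q3 = 0\{a} → (no moves)
Coarsest stable partition (strong bisimilarity classes):
  B0 = {p0, q0}
  B1 = {p1, q1}
  B2 = {p2, q2}
  B3 = {p3, q3}
p0 ∈ B0, q0 ∈ B0 → same block
Bisimilar ⇒ trace-equivalent.

traces(P) = traces(Q)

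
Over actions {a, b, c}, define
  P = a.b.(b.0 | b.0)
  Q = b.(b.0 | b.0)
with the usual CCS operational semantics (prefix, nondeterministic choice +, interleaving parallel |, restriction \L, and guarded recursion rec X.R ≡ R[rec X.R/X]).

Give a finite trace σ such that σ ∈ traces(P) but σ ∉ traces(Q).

a

Reachable graph of P (6 states):
  m0 = a.b.(b.0 | b.0) | -a-> m1
  m1 = b.(b.0 | b.0) | -b-> m2
  m2 = b.0 | b.0 | -b-> m3, -b-> m4
  m3 = 0 | b.0 | -b-> m5
  m4 = b.0 | 0 | -b-> m5
  m5 = 0 | 0 | ·
Reachable graph of Q (5 states):
  n0 = b.(b.0 | b.0) | -b-> n1
  n1 = b.0 | b.0 | -b-> n2, -b-> n3
  n2 = 0 | b.0 | -b-> n4
  n3 = b.0 | 0 | -b-> n4
  n4 = 0 | 0 | ·
Run σ = ⟨a⟩ on P: start {m0}
  [1] a ⇒ {m1}
  ✓ P
Run σ = ⟨a⟩ on Q: start {n0}
  [1] a ⇒ ∅ (Q stuck)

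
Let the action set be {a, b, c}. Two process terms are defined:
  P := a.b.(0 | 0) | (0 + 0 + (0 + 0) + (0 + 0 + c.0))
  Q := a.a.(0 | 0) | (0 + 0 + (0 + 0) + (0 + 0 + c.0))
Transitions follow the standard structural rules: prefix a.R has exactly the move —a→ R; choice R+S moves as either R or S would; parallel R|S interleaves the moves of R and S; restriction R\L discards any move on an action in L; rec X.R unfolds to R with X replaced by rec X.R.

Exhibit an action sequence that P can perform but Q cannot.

ab

P's transition system — 6 states:
  u0 = a.b.(0 | 0) | (0 + 0 + (0 + 0) + (0 + 0 + c.0)) :: --a--▸ u1, --c--▸ u2
  u1 = b.(0 | 0) | (0 + 0 + (0 + 0) + (0 + 0 + c.0)) :: --b--▸ u3, --c--▸ u4
  u2 = a.b.(0 | 0) | 0 :: --a--▸ u4
  u3 = 0 | 0 | (0 + 0 + (0 + 0) + (0 + 0 + c.0)) :: --c--▸ u5
  u4 = b.(0 | 0) | 0 :: --b--▸ u5
  u5 = 0 | 0 | 0 :: ·
Q's transition system — 6 states:
  v0 = a.a.(0 | 0) | (0 + 0 + (0 + 0) + (0 + 0 + c.0)) :: --a--▸ v1, --c--▸ v2
  v1 = a.(0 | 0) | (0 + 0 + (0 + 0) + (0 + 0 + c.0)) :: --a--▸ v3, --c--▸ v4
  v2 = a.a.(0 | 0) | 0 :: --a--▸ v4
  v3 = 0 | 0 | (0 + 0 + (0 + 0) + (0 + 0 + c.0)) :: --c--▸ v5
  v4 = a.(0 | 0) | 0 :: --a--▸ v5
  v5 = 0 | 0 | 0 :: ·
Trace ⟨ab⟩ through P, begin at {u0}:
  step 1 (a): {u1}
  step 2 (b): {u3}
  P completes σ.
Trace ⟨ab⟩ through Q, begin at {v0}:
  step 1 (a): {v1}
  step 2 (b): no successor for Q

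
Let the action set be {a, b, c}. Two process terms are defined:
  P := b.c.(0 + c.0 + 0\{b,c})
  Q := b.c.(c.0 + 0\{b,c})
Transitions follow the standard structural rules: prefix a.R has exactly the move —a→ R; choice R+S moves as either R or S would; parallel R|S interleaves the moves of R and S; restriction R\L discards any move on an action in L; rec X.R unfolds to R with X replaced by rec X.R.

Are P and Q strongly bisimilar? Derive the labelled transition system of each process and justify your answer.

LTS(P): 4 reachable states
  m0 = b.c.(0 + c.0 + 0\{b,c}) :: =b=> m1
  m1 = c.(0 + c.0 + 0\{b,c}) :: =c=> m2
  m2 = 0 + c.0 + 0\{b,c} :: =c=> m3
  m3 = 0 :: ·
LTS(Q): 4 reachable states
  n0 = b.c.(c.0 + 0\{b,c}) :: =b=> n1
  n1 = c.(c.0 + 0\{b,c}) :: =c=> n2
  n2 = c.0 + 0\{b,c} :: =c=> n3
  n3 = 0 :: ·
Partition-refinement fixed point:
  B0 = {m0, n0}
  B1 = {m1, n1}
  B2 = {m2, n2}
  B3 = {m3, n3}
m0 ∈ B0, n0 ∈ B0 → same block

bisimilar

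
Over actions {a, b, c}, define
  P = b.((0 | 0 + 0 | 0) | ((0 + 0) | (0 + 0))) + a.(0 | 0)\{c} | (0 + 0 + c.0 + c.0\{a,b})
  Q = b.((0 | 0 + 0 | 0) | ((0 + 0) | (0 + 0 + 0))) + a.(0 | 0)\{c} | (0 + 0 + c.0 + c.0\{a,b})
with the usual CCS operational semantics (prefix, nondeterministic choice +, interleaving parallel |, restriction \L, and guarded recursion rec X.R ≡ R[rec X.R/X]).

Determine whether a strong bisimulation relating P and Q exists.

bisimilar

Reachable graph of P (7 states):
  s0 = b.((0 | 0 + 0 | 0) | ((0 + 0) | (0 + 0))) + a.(0 | 0)\{c} | (0 + 0 + c.0 + c.0\{a,b}) :: -a-> s1, -b-> s2, -c-> s3, -c-> s4
  s1 = (0 | 0)\{c} | (0 + 0 + c.0 + c.0\{a,b}) :: -c-> s5, -c-> s6
  s2 = (0 | 0 + 0 | 0) | ((0 + 0) | (0 + 0)) :: stopped
  s3 = a.(0 | 0)\{c} | 0 :: -a-> s5
  s4 = a.(0 | 0)\{c} | 0\{a,b} :: -a-> s6
  s5 = (0 | 0)\{c} | 0 :: stopped
  s6 = (0 | 0)\{c} | 0\{a,b} :: stopped
Reachable graph of Q (7 states):
  t0 = b.((0 | 0 + 0 | 0) | ((0 + 0) | (0 + 0 + 0))) + a.(0 | 0)\{c} | (0 + 0 + c.0 + c.0\{a,b}) :: -a-> t1, -b-> t2, -c-> t3, -c-> t4
  t1 = (0 | 0)\{c} | (0 + 0 + c.0 + c.0\{a,b}) :: -c-> t5, -c-> t6
  t2 = (0 | 0 + 0 | 0) | ((0 + 0) | (0 + 0 + 0)) :: stopped
  t3 = a.(0 | 0)\{c} | 0 :: -a-> t5
  t4 = a.(0 | 0)\{c} | 0\{a,b} :: -a-> t6
  t5 = (0 | 0)\{c} | 0 :: stopped
  t6 = (0 | 0)\{c} | 0\{a,b} :: stopped
Bisimilarity quotient blocks:
  B0 = {s0, t0}
  B1 = {s3, s4, t3, t4}
  B2 = {s2, s5, s6, t2, t5, t6}
  B3 = {s1, t1}
s0 ∈ B0, t0 ∈ B0 → same block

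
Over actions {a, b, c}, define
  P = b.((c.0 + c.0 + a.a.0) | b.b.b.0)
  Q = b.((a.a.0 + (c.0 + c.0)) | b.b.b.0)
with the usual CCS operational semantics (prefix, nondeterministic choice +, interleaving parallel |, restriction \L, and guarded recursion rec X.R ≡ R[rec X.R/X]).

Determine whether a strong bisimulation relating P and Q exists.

P ~ Q

LTS(P): 13 reachable states
  u0 = b.((c.0 + c.0 + a.a.0) | b.b.b.0) has moves =b=> u1
  u1 = (c.0 + c.0 + a.a.0) | b.b.b.0 has moves =a=> u2, =b=> u3, =c=> u4
  u2 = a.0 | b.b.b.0 has moves =a=> u4, =b=> u5
  u3 = (c.0 + c.0 + a.a.0) | b.b.0 has moves =a=> u5, =b=> u6, =c=> u7
  u4 = 0 | b.b.b.0 has moves =b=> u7
  u5 = a.0 | b.b.0 has moves =a=> u7, =b=> u8
  u6 = (c.0 + c.0 + a.a.0) | b.0 has moves =a=> u8, =b=> u9, =c=> u10
  u7 = 0 | b.b.0 has moves =b=> u10
  u8 = a.0 | b.0 has moves =a=> u10, =b=> u11
  u9 = (c.0 + c.0 + a.a.0) | 0 has moves =a=> u11, =c=> u12
  u10 = 0 | b.0 has moves =b=> u12
  u11 = a.0 | 0 has moves =a=> u12
  u12 = 0 | 0 has moves deadlocked
LTS(Q): 13 reachable states
  v0 = b.((a.a.0 + (c.0 + c.0)) | b.b.b.0) has moves =b=> v1
  v1 = (a.a.0 + (c.0 + c.0)) | b.b.b.0 has moves =a=> v2, =b=> v3, =c=> v4
  v2 = a.0 | b.b.b.0 has moves =a=> v4, =b=> v5
  v3 = (a.a.0 + (c.0 + c.0)) | b.b.0 has moves =a=> v5, =b=> v6, =c=> v7
  v4 = 0 | b.b.b.0 has moves =b=> v7
  v5 = a.0 | b.b.0 has moves =a=> v7, =b=> v8
  v6 = (a.a.0 + (c.0 + c.0)) | b.0 has moves =a=> v8, =b=> v9, =c=> v10
  v7 = 0 | b.b.0 has moves =b=> v10
  v8 = a.0 | b.0 has moves =a=> v10, =b=> v11
  v9 = (a.a.0 + (c.0 + c.0)) | 0 has moves =a=> v11, =c=> v12
  v10 = 0 | b.0 has moves =b=> v12
  v11 = a.0 | 0 has moves =a=> v12
  v12 = 0 | 0 has moves deadlocked
Bisimilarity quotient blocks:
  B0 = {u0, v0}
  B1 = {u1, v1}
  B2 = {u4, v4}
  B3 = {u7, v7}
  B4 = {u10, v10}
  B5 = {u12, v12}
  B6 = {u2, v2}
  B7 = {u5, v5}
  B8 = {u8, v8}
  B9 = {u11, v11}
  B10 = {u3, v3}
  B11 = {u6, v6}
  B12 = {u9, v9}
u0 ∈ B0, v0 ∈ B0 → same block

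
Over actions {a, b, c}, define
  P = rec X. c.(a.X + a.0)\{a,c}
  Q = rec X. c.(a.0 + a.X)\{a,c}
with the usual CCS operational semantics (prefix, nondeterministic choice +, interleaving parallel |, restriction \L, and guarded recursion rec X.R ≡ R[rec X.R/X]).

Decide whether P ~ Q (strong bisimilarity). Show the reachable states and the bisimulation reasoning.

LTS(P): 2 reachable states
  m0 = rec X. c.(a.X + a.0)\{a,c} ⊢ =c=> m1
  m1 = (a.(rec X. c.(a.X + a.0)\{a,c}) + a.0)\{a,c} ⊢ stopped
LTS(Q): 2 reachable states
  n0 = rec X. c.(a.0 + a.X)\{a,c} ⊢ =c=> n1
  n1 = (a.0 + a.(rec X. c.(a.0 + a.X)\{a,c}))\{a,c} ⊢ stopped
Coarsest stable partition (strong bisimilarity classes):
  B0 = {m0, n0}
  B1 = {m1, n1}
m0 ∈ B0, n0 ∈ B0 → same block

YES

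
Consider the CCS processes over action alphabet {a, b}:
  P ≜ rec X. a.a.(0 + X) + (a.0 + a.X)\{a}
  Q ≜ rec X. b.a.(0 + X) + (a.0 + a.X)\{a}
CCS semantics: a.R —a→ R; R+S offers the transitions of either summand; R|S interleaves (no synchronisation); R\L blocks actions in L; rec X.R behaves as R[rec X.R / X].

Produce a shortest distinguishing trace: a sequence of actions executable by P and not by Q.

LTS(P): 3 reachable states
  m0 = rec X. a.a.(0 + X) + (a.0 + a.X)\{a} | -a-> m1
  m1 = a.(0 + (rec X. a.a.(0 + X) + (a.0 + a.X)\{a})) | -a-> m2
  m2 = 0 + (rec X. a.a.(0 + X) + (a.0 + a.X)\{a}) | -a-> m1
LTS(Q): 3 reachable states
  n0 = rec X. b.a.(0 + X) + (a.0 + a.X)\{a} | -b-> n1
  n1 = a.(0 + (rec X. b.a.(0 + X) + (a.0 + a.X)\{a})) | -a-> n2
  n2 = 0 + (rec X. b.a.(0 + X) + (a.0 + a.X)\{a}) | -b-> n1
Run σ = ⟨a⟩ on P: start {m0}
  [1] a ⇒ {m1}
  ✓ P
Run σ = ⟨a⟩ on Q: start {n0}
  [1] a ⇒ ∅  — Q cannot continue

a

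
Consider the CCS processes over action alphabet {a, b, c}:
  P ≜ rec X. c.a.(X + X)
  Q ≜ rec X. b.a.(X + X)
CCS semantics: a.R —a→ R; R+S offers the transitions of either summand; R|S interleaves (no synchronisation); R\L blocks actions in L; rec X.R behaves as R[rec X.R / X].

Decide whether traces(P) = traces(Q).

traces(P) ≠ traces(Q) — witness ⟨c⟩

LTS(P): 3 reachable states
  u0 = rec X. c.a.(X + X) has moves -c-> u1
  u1 = a.((rec X. c.a.(X + X)) + (rec X. c.a.(X + X))) has moves -a-> u2
  u2 = (rec X. c.a.(X + X)) + (rec X. c.a.(X + X)) has moves -c-> u1
LTS(Q): 3 reachable states
  v0 = rec X. b.a.(X + X) has moves -b-> v1
  v1 = a.((rec X. b.a.(X + X)) + (rec X. b.a.(X + X))) has moves -a-> v2
  v2 = (rec X. b.a.(X + X)) + (rec X. b.a.(X + X)) has moves -b-> v1
Executing c from P (initial set {u0}):
  after c @ step 1: {u1}
  P completes σ.
Executing c from Q (initial set {v0}):
  after c @ step 1: ∅ (Q stuck)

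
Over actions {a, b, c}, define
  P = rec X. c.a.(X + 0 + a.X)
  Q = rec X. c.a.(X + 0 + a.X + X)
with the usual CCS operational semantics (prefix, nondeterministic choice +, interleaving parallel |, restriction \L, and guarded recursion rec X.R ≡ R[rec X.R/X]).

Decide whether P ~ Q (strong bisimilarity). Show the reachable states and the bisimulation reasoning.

bisimilar

LTS(P): 3 reachable states
  s0 = rec X. c.a.(X + 0 + a.X) | ··c··> s1
  s1 = a.((rec X. c.a.(X + 0 + a.X)) + 0 + a.(rec X. c.a.(X + 0 + a.X))) | ··a··> s2
  s2 = (rec X. c.a.(X + 0 + a.X)) + 0 + a.(rec X. c.a.(X + 0 + a.X)) | ··a··> s0, ··c··> s1
LTS(Q): 3 reachable states
  t0 = rec X. c.a.(X + 0 + a.X + X) | ··c··> t1
  t1 = a.((rec X. c.a.(X + 0 + a.X + X)) + 0 + a.(rec X. c.a.(X + 0 + a.X + X)) + (rec X. c.a.(X + 0 + a.X + X))) | ··a··> t2
  t2 = (rec X. c.a.(X + 0 + a.X + X)) + 0 + a.(rec X. c.a.(X + 0 + a.X + X)) + (rec X. c.a.(X + 0 + a.X + X)) | ··a··> t0, ··c··> t1
Coarsest stable partition (strong bisimilarity classes):
  B0 = {s0, t0}
  B1 = {s1, t1}
  B2 = {s2, t2}
s0 ∈ B0, t0 ∈ B0 → same block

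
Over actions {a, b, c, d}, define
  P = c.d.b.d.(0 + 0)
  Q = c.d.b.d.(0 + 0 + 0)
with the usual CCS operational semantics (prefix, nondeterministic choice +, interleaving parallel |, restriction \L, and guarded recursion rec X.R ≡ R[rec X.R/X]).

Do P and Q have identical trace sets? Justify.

LTS(P): 5 reachable states
  u0 = c.d.b.d.(0 + 0) ⊢ =c=> u1
  u1 = d.b.d.(0 + 0) ⊢ =d=> u2
  u2 = b.d.(0 + 0) ⊢ =b=> u3
  u3 = d.(0 + 0) ⊢ =d=> u4
  u4 = 0 + 0 ⊢ stopped
LTS(Q): 5 reachable states
  v0 = c.d.b.d.(0 + 0 + 0) ⊢ =c=> v1
  v1 = d.b.d.(0 + 0 + 0) ⊢ =d=> v2
  v2 = b.d.(0 + 0 + 0) ⊢ =b=> v3
  v3 = d.(0 + 0 + 0) ⊢ =d=> v4
  v4 = 0 + 0 + 0 ⊢ stopped
Bisimilarity quotient blocks:
  B0 = {u0, v0}
  B1 = {u1, v1}
  B2 = {u2, v2}
  B3 = {u3, v3}
  B4 = {u4, v4}
u0 ∈ B0, v0 ∈ B0 → same block
Bisimilar ⇒ trace-equivalent.

traces(P) = traces(Q)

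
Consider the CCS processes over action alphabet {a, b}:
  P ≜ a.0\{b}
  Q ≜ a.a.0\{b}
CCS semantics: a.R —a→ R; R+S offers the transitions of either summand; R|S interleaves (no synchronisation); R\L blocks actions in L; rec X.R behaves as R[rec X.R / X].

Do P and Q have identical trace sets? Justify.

traces(P) ≠ traces(Q) — witness ⟨aa⟩

Reachable graph of P (2 states):
  s0 = a.0\{b} → =a=> s1
  s1 = 0\{b} → stopped
Reachable graph of Q (3 states):
  t0 = a.a.0\{b} → =a=> t1
  t1 = a.0\{b} → =a=> t2
  t2 = 0\{b} → stopped
Run σ = ⟨aa⟩ on Q: start {t0}
  [1] a ⇒ {t1}
  [2] a ⇒ {t2}
  — Q admits the full trace.
Run σ = ⟨aa⟩ on P: start {s0}
  [1] a ⇒ {s1}
  [2] a ⇒ no successor for P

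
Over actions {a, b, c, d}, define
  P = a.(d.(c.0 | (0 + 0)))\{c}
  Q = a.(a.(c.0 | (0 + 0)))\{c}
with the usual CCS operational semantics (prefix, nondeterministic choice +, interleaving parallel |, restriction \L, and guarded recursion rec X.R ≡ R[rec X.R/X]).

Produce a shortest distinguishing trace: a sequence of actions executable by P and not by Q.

LTS(P): 3 reachable states
  p0 = a.(d.(c.0 | (0 + 0)))\{c} ⊢ —a→ p1
  p1 = (d.(c.0 | (0 + 0)))\{c} ⊢ —d→ p2
  p2 = (c.0 | (0 + 0))\{c} ⊢ ·
LTS(Q): 3 reachable states
  q0 = a.(a.(c.0 | (0 + 0)))\{c} ⊢ —a→ q1
  q1 = (a.(c.0 | (0 + 0)))\{c} ⊢ —a→ q2
  q2 = (c.0 | (0 + 0))\{c} ⊢ ·
Executing ad from P (initial set {p0}):
  [1] a ⇒ {p1}
  [2] d ⇒ {p2}
  P completes σ.
Executing ad from Q (initial set {q0}):
  [1] a ⇒ {q1}
  [2] d ⇒ ∅  — Q cannot continue

ad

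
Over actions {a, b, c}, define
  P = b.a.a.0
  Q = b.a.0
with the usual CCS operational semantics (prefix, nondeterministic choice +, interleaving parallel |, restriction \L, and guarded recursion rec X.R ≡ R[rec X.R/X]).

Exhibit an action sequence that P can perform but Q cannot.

baa

LTS(P): 4 reachable states
  u0 = b.a.a.0 :: =b=> u1
  u1 = a.a.0 :: =a=> u2
  u2 = a.0 :: =a=> u3
  u3 = 0 :: stopped
LTS(Q): 3 reachable states
  v0 = b.a.0 :: =b=> v1
  v1 = a.0 :: =a=> v2
  v2 = 0 :: stopped
Trace ⟨baa⟩ through P, begin at {u0}:
  after b @ step 1: {u1}
  after a @ step 2: {u2}
  after a @ step 3: {u3}
  ✓ P
Trace ⟨baa⟩ through Q, begin at {v0}:
  after b @ step 1: {v1}
  after a @ step 2: {v2}
  after a @ step 3: ∅ (Q stuck)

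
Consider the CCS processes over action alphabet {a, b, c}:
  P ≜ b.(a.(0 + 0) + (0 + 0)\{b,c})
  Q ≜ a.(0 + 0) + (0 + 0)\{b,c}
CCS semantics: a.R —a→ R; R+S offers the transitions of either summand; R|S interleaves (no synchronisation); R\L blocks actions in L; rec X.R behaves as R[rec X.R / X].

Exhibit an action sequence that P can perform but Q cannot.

b

LTS(P): 3 reachable states
  m0 = b.(a.(0 + 0) + (0 + 0)\{b,c}) → =b=> m1
  m1 = a.(0 + 0) + (0 + 0)\{b,c} → =a=> m2
  m2 = 0 + 0 → (no moves)
LTS(Q): 2 reachable states
  n0 = a.(0 + 0) + (0 + 0)\{b,c} → =a=> n1
  n1 = 0 + 0 → (no moves)
Executing b from P (initial set {m0}):
  [1] b ⇒ {m1}
  P completes σ.
Executing b from Q (initial set {n0}):
  [1] b ⇒ ∅  — Q cannot continue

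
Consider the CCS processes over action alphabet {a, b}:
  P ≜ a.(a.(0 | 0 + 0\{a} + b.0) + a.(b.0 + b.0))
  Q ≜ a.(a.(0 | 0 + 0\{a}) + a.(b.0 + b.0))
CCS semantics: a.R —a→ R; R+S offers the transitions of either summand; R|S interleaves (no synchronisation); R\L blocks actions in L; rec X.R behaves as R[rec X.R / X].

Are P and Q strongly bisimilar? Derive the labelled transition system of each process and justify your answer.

not bisimilar

LTS(P): 5 reachable states
  m0 = a.(a.(0 | 0 + 0\{a} + b.0) + a.(b.0 + b.0)) → —a→ m1
  m1 = a.(0 | 0 + 0\{a} + b.0) + a.(b.0 + b.0) → —a→ m2, —a→ m3
  m2 = 0 | 0 + 0\{a} + b.0 → —b→ m4
  m3 = b.0 + b.0 → —b→ m4
  m4 = 0 → deadlocked
LTS(Q): 5 reachable states
  n0 = a.(a.(0 | 0 + 0\{a}) + a.(b.0 + b.0)) → —a→ n1
  n1 = a.(0 | 0 + 0\{a}) + a.(b.0 + b.0) → —a→ n2, —a→ n3
  n2 = 0 | 0 + 0\{a} → deadlocked
  n3 = b.0 + b.0 → —b→ n4
  n4 = 0 → deadlocked
Bisimilarity quotient blocks:
  B0 = {m0}
  B1 = {m1}
  B2 = {m2, m3, n3}
  B3 = {m4, n2, n4}
  B4 = {n0}
  B5 = {n1}
m0 ∈ B0, n0 ∈ B4 → different blocks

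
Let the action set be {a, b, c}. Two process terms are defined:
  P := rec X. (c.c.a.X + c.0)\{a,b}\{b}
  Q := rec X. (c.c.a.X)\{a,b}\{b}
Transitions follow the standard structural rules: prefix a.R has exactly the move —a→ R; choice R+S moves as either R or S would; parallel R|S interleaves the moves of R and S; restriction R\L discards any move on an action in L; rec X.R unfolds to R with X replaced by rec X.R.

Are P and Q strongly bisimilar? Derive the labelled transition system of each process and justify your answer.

NO

LTS(P): 4 reachable states
  p0 = rec X. (c.c.a.X + c.0)\{a,b}\{b} ⊢ =c=> p1, =c=> p2
  p1 = (c.a.(rec X. (c.c.a.X + c.0)\{a,b}\{b}))\{a,b}\{b} ⊢ =c=> p3
  p2 = 0\{a,b}\{b} ⊢ stopped
  p3 = (a.(rec X. (c.c.a.X + c.0)\{a,b}\{b}))\{a,b}\{b} ⊢ stopped
LTS(Q): 3 reachable states
  q0 = rec X. (c.c.a.X)\{a,b}\{b} ⊢ =c=> q1
  q1 = (c.a.(rec X. (c.c.a.X)\{a,b}\{b}))\{a,b}\{b} ⊢ =c=> q2
  q2 = (a.(rec X. (c.c.a.X)\{a,b}\{b}))\{a,b}\{b} ⊢ stopped
Partition-refinement fixed point:
  B0 = {p0}
  B1 = {p2, p3, q2}
  B2 = {p1, q1}
  B3 = {q0}
p0 ∈ B0, q0 ∈ B3 → different blocks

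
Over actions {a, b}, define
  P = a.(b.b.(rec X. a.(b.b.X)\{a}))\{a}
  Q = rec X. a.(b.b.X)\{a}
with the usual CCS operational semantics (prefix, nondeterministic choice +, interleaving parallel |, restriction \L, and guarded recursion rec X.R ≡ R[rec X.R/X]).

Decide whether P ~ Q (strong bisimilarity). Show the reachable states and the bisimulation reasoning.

P's transition system — 4 states:
  p0 = a.(b.b.(rec X. a.(b.b.X)\{a}))\{a} | —a→ p1
  p1 = (b.b.(rec X. a.(b.b.X)\{a}))\{a} | —b→ p2
  p2 = (b.(rec X. a.(b.b.X)\{a}))\{a} | —b→ p3
  p3 = (rec X. a.(b.b.X)\{a})\{a} | (no moves)
Q's transition system — 4 states:
  q0 = rec X. a.(b.b.X)\{a} | —a→ q1
  q1 = (b.b.(rec X. a.(b.b.X)\{a}))\{a} | —b→ q2
  q2 = (b.(rec X. a.(b.b.X)\{a}))\{a} | —b→ q3
  q3 = (rec X. a.(b.b.X)\{a})\{a} | (no moves)
Coarsest stable partition (strong bisimilarity classes):
  B0 = {p0, q0}
  B1 = {p1, q1}
  B2 = {p2, q2}
  B3 = {p3, q3}
p0 ∈ B0, q0 ∈ B0 → same block

bisimilar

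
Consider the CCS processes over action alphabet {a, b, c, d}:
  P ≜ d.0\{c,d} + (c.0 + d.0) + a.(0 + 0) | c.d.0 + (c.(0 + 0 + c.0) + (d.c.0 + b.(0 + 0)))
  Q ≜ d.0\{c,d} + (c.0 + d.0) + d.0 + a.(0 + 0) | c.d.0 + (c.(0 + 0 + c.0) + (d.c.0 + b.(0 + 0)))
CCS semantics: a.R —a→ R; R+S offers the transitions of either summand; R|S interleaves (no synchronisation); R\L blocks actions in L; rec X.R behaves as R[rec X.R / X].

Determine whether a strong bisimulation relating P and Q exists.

YES

Reachable graph of P (11 states):
  u0 = d.0\{c,d} + (c.0 + d.0) + a.(0 + 0) | c.d.0 + (c.(0 + 0 + c.0) + (d.c.0 + b.(0 + 0))) :: --a--▸ u1, --b--▸ u2, --c--▸ u3, --c--▸ u4, --c--▸ u5, --d--▸ u3, --d--▸ u6, --d--▸ u7
  u1 = (0 + 0) | c.d.0 :: --c--▸ u8
  u2 = 0 + 0 :: deadlocked
  u3 = 0 :: deadlocked
  u4 = 0 + 0 + c.0 :: --c--▸ u3
  u5 = a.(0 + 0) | d.0 :: --a--▸ u8, --d--▸ u9
  u6 = 0\{c,d} :: deadlocked
  u7 = c.0 :: --c--▸ u3
  u8 = (0 + 0) | d.0 :: --d--▸ u10
  u9 = a.(0 + 0) | 0 :: --a--▸ u10
  u10 = (0 + 0) | 0 :: deadlocked
Reachable graph of Q (11 states):
  v0 = d.0\{c,d} + (c.0 + d.0) + d.0 + a.(0 + 0) | c.d.0 + (c.(0 + 0 + c.0) + (d.c.0 + b.(0 + 0))) :: --a--▸ v1, --b--▸ v2, --c--▸ v3, --c--▸ v4, --c--▸ v5, --d--▸ v3, --d--▸ v6, --d--▸ v7
  v1 = (0 + 0) | c.d.0 :: --c--▸ v8
  v2 = 0 + 0 :: deadlocked
  v3 = 0 :: deadlocked
  v4 = 0 + 0 + c.0 :: --c--▸ v3
  v5 = a.(0 + 0) | d.0 :: --a--▸ v8, --d--▸ v9
  v6 = 0\{c,d} :: deadlocked
  v7 = c.0 :: --c--▸ v3
  v8 = (0 + 0) | d.0 :: --d--▸ v10
  v9 = a.(0 + 0) | 0 :: --a--▸ v10
  v10 = (0 + 0) | 0 :: deadlocked
Partition-refinement fixed point:
  B0 = {u0, v0}
  B1 = {u10, u2, u3, u6, v10, v2, v3, v6}
  B2 = {u4, u7, v4, v7}
  B3 = {u1, v1}
  B4 = {u8, v8}
  B5 = {u5, v5}
  B6 = {u9, v9}
u0 ∈ B0, v0 ∈ B0 → same block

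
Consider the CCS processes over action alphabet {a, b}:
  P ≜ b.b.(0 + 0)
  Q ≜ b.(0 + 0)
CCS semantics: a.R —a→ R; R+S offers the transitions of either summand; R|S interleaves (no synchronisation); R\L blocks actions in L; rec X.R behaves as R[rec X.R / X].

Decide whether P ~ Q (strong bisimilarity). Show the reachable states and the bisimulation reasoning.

NO

Reachable graph of P (3 states):
  u0 = b.b.(0 + 0) has moves --b--▸ u1
  u1 = b.(0 + 0) has moves --b--▸ u2
  u2 = 0 + 0 has moves deadlocked
Reachable graph of Q (2 states):
  v0 = b.(0 + 0) has moves --b--▸ v1
  v1 = 0 + 0 has moves deadlocked
Partition-refinement fixed point:
  B0 = {u0}
  B1 = {u1, v0}
  B2 = {u2, v1}
u0 ∈ B0, v0 ∈ B1 → different blocks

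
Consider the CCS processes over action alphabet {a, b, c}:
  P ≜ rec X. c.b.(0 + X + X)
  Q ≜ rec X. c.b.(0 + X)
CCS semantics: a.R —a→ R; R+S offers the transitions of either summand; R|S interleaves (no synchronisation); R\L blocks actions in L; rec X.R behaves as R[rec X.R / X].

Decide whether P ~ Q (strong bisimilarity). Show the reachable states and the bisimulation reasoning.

YES

LTS(P): 3 reachable states
  s0 = rec X. c.b.(0 + X + X) :: =c=> s1
  s1 = b.(0 + (rec X. c.b.(0 + X + X)) + (rec X. c.b.(0 + X + X))) :: =b=> s2
  s2 = 0 + (rec X. c.b.(0 + X + X)) + (rec X. c.b.(0 + X + X)) :: =c=> s1
LTS(Q): 3 reachable states
  t0 = rec X. c.b.(0 + X) :: =c=> t1
  t1 = b.(0 + (rec X. c.b.(0 + X))) :: =b=> t2
  t2 = 0 + (rec X. c.b.(0 + X)) :: =c=> t1
Bisimilarity quotient blocks:
  B0 = {s0, s2, t0, t2}
  B1 = {s1, t1}
s0 ∈ B0, t0 ∈ B0 → same block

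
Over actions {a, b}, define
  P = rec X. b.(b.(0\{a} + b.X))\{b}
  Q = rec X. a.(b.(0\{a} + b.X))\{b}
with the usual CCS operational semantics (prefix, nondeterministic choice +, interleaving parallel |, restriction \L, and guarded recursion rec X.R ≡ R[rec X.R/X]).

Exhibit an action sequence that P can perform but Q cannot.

b

LTS(P): 2 reachable states
  u0 = rec X. b.(b.(0\{a} + b.X))\{b} ⊢ =b=> u1
  u1 = (b.(0\{a} + b.(rec X. b.(b.(0\{a} + b.X))\{b})))\{b} ⊢ ·
LTS(Q): 2 reachable states
  v0 = rec X. a.(b.(0\{a} + b.X))\{b} ⊢ =a=> v1
  v1 = (b.(0\{a} + b.(rec X. a.(b.(0\{a} + b.X))\{b})))\{b} ⊢ ·
Executing b from P (initial set {u0}):
  after b @ step 1: {u1}
  ✓ P
Executing b from Q (initial set {v0}):
  after b @ step 1: ∅  — Q cannot continue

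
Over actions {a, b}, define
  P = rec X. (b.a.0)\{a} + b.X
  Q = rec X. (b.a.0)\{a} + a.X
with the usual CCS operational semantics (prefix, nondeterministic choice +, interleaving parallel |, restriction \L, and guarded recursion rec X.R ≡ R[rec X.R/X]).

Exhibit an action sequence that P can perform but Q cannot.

bb

LTS(P): 2 reachable states
  u0 = rec X. (b.a.0)\{a} + b.X ⊢ =b=> u0, =b=> u1
  u1 = (a.0)\{a} ⊢ ·
LTS(Q): 2 reachable states
  v0 = rec X. (b.a.0)\{a} + a.X ⊢ =a=> v0, =b=> v1
  v1 = (a.0)\{a} ⊢ ·
Trace ⟨bb⟩ through P, begin at {u0}:
  [1] b ⇒ {u0, u1}
  [2] b ⇒ {u0, u1}
  P completes σ.
Trace ⟨bb⟩ through Q, begin at {v0}:
  [1] b ⇒ {v1}
  [2] b ⇒ ∅  — Q cannot continue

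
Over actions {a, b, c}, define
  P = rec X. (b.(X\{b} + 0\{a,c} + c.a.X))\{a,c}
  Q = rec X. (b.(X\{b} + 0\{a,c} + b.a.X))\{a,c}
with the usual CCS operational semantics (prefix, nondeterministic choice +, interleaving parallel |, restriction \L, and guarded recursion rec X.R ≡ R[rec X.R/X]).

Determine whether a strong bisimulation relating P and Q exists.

P ≁ Q

Reachable graph of P (2 states):
  s0 = rec X. (b.(X\{b} + 0\{a,c} + c.a.X))\{a,c} ⊢ ··b··> s1
  s1 = ((rec X. (b.(X\{b} + 0\{a,c} + c.a.X))\{a,c})\{b} + 0\{a,c} + c.a.(rec X. (b.(X\{b} + 0\{a,c} + c.a.X))\{a,c}))\{a,c} ⊢ deadlocked
Reachable graph of Q (3 states):
  t0 = rec X. (b.(X\{b} + 0\{a,c} + b.a.X))\{a,c} ⊢ ··b··> t1
  t1 = ((rec X. (b.(X\{b} + 0\{a,c} + b.a.X))\{a,c})\{b} + 0\{a,c} + b.a.(rec X. (b.(X\{b} + 0\{a,c} + b.a.X))\{a,c}))\{a,c} ⊢ ··b··> t2
  t2 = (a.(rec X. (b.(X\{b} + 0\{a,c} + b.a.X))\{a,c}))\{a,c} ⊢ deadlocked
Partition-refinement fixed point:
  B0 = {s0, t1}
  B1 = {s1, t2}
  B2 = {t0}
s0 ∈ B0, t0 ∈ B2 → different blocks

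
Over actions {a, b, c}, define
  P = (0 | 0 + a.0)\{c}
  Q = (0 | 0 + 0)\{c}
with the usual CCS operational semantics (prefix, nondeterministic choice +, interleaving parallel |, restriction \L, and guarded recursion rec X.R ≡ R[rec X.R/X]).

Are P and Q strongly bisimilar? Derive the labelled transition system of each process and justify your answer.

P's transition system — 2 states:
  u0 = (0 | 0 + a.0)\{c} | —a→ u1
  u1 = 0\{c} | ∅
Q's transition system — 1 states:
  v0 = (0 | 0 + 0)\{c} | ∅
Bisimilarity quotient blocks:
  B0 = {u0}
  B1 = {u1, v0}
u0 ∈ B0, v0 ∈ B1 → different blocks

P ≁ Q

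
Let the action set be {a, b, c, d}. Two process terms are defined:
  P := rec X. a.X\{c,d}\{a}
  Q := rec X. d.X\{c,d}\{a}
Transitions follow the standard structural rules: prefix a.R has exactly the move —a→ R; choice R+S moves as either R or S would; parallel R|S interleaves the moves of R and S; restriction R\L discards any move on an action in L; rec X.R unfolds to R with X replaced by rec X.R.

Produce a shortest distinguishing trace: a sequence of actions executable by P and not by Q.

LTS(P): 2 reachable states
  m0 = rec X. a.X\{c,d}\{a} has moves ··a··> m1
  m1 = (rec X. a.X\{c,d}\{a})\{c,d}\{a} has moves deadlocked
LTS(Q): 2 reachable states
  n0 = rec X. d.X\{c,d}\{a} has moves ··d··> n1
  n1 = (rec X. d.X\{c,d}\{a})\{c,d}\{a} has moves deadlocked
Executing a from P (initial set {m0}):
  after a @ step 1: {m1}
  P completes σ.
Executing a from Q (initial set {n0}):
  after a @ step 1: ∅ (Q stuck)

a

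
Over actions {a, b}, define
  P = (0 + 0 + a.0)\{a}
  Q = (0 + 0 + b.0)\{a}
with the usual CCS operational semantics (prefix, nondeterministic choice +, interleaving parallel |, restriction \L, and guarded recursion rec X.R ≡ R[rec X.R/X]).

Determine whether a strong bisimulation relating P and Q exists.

NO

P's transition system — 1 states:
  s0 = (0 + 0 + a.0)\{a} → stopped
Q's transition system — 2 states:
  t0 = (0 + 0 + b.0)\{a} → ··b··> t1
  t1 = 0\{a} → stopped
Partition-refinement fixed point:
  B0 = {s0, t1}
  B1 = {t0}
s0 ∈ B0, t0 ∈ B1 → different blocks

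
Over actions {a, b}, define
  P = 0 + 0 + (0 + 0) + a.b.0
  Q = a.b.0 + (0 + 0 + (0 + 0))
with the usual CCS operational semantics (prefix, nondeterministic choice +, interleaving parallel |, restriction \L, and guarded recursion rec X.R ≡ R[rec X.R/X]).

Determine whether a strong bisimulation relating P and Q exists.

bisimilar

LTS(P): 3 reachable states
  u0 = 0 + 0 + (0 + 0) + a.b.0 | =a=> u1
  u1 = b.0 | =b=> u2
  u2 = 0 | ·
LTS(Q): 3 reachable states
  v0 = a.b.0 + (0 + 0 + (0 + 0)) | =a=> v1
  v1 = b.0 | =b=> v2
  v2 = 0 | ·
Partition-refinement fixed point:
  B0 = {u0, v0}
  B1 = {u1, v1}
  B2 = {u2, v2}
u0 ∈ B0, v0 ∈ B0 → same block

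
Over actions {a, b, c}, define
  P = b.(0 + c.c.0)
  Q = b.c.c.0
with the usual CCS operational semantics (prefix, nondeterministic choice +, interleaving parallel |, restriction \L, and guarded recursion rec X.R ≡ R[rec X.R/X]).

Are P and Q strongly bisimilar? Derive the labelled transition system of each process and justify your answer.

P ~ Q

Reachable graph of P (4 states):
  p0 = b.(0 + c.c.0) has moves ··b··> p1
  p1 = 0 + c.c.0 has moves ··c··> p2
  p2 = c.0 has moves ··c··> p3
  p3 = 0 has moves ·
Reachable graph of Q (4 states):
  q0 = b.c.c.0 has moves ··b··> q1
  q1 = c.c.0 has moves ··c··> q2
  q2 = c.0 has moves ··c··> q3
  q3 = 0 has moves ·
Partition-refinement fixed point:
  B0 = {p0, q0}
  B1 = {p1, q1}
  B2 = {p2, q2}
  B3 = {p3, q3}
p0 ∈ B0, q0 ∈ B0 → same block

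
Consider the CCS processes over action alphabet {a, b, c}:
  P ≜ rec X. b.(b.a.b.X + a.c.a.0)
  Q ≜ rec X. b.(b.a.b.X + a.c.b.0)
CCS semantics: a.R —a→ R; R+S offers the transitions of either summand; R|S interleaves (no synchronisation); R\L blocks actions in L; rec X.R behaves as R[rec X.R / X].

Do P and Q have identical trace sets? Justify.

trace-distinct — witness ⟨baca⟩

Reachable graph of P (7 states):
  p0 = rec X. b.(b.a.b.X + a.c.a.0) | —b→ p1
  p1 = b.a.b.(rec X. b.(b.a.b.X + a.c.a.0)) + a.c.a.0 | —a→ p2, —b→ p3
  p2 = c.a.0 | —c→ p4
  p3 = a.b.(rec X. b.(b.a.b.X + a.c.a.0)) | —a→ p5
  p4 = a.0 | —a→ p6
  p5 = b.(rec X. b.(b.a.b.X + a.c.a.0)) | —b→ p0
  p6 = 0 | ·
Reachable graph of Q (7 states):
  q0 = rec X. b.(b.a.b.X + a.c.b.0) | —b→ q1
  q1 = b.a.b.(rec X. b.(b.a.b.X + a.c.b.0)) + a.c.b.0 | —a→ q2, —b→ q3
  q2 = c.b.0 | —c→ q4
  q3 = a.b.(rec X. b.(b.a.b.X + a.c.b.0)) | —a→ q5
  q4 = b.0 | —b→ q6
  q5 = b.(rec X. b.(b.a.b.X + a.c.b.0)) | —b→ q0
  q6 = 0 | ·
Executing baca from P (initial set {p0}):
  [1] b ⇒ {p1}
  [2] a ⇒ {p2}
  [3] c ⇒ {p4}
  [4] a ⇒ {p6}
  — P admits the full trace.
Executing baca from Q (initial set {q0}):
  [1] b ⇒ {q1}
  [2] a ⇒ {q2}
  [3] c ⇒ {q4}
  [4] a ⇒ ∅ (Q stuck)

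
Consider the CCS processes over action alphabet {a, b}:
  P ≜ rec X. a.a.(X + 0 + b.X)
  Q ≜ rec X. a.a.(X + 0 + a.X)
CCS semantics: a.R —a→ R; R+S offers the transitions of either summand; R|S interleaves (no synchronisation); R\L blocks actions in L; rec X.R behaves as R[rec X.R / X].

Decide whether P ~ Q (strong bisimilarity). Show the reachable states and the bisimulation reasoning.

LTS(P): 3 reachable states
  s0 = rec X. a.a.(X + 0 + b.X) :: --a--▸ s1
  s1 = a.((rec X. a.a.(X + 0 + b.X)) + 0 + b.(rec X. a.a.(X + 0 + b.X))) :: --a--▸ s2
  s2 = (rec X. a.a.(X + 0 + b.X)) + 0 + b.(rec X. a.a.(X + 0 + b.X)) :: --a--▸ s1, --b--▸ s0
LTS(Q): 3 reachable states
  t0 = rec X. a.a.(X + 0 + a.X) :: --a--▸ t1
  t1 = a.((rec X. a.a.(X + 0 + a.X)) + 0 + a.(rec X. a.a.(X + 0 + a.X))) :: --a--▸ t2
  t2 = (rec X. a.a.(X + 0 + a.X)) + 0 + a.(rec X. a.a.(X + 0 + a.X)) :: --a--▸ t0, --a--▸ t1
Partition-refinement fixed point:
  B0 = {s0}
  B1 = {s1}
  B2 = {s2}
  B3 = {t0, t1, t2}
s0 ∈ B0, t0 ∈ B3 → different blocks

NO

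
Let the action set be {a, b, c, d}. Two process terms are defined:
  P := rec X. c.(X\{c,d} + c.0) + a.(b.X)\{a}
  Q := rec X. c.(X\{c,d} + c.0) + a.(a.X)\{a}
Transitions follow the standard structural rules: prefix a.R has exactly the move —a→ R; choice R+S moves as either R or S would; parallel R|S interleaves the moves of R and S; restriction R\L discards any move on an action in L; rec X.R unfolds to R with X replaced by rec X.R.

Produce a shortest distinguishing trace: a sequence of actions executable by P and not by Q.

P's transition system — 9 states:
  s0 = rec X. c.(X\{c,d} + c.0) + a.(b.X)\{a} has moves --a--▸ s1, --c--▸ s2
  s1 = (b.(rec X. c.(X\{c,d} + c.0) + a.(b.X)\{a}))\{a} has moves --b--▸ s3
  s2 = (rec X. c.(X\{c,d} + c.0) + a.(b.X)\{a})\{c,d} + c.0 has moves --a--▸ s4, --c--▸ s5
  s3 = (rec X. c.(X\{c,d} + c.0) + a.(b.X)\{a})\{a} has moves --c--▸ s6
  s4 = (b.(rec X. c.(X\{c,d} + c.0) + a.(b.X)\{a}))\{a}\{c,d} has moves --b--▸ s7
  s5 = 0 has moves ∅
  s6 = ((rec X. c.(X\{c,d} + c.0) + a.(b.X)\{a})\{c,d} + c.0)\{a} has moves --c--▸ s8
  s7 = (rec X. c.(X\{c,d} + c.0) + a.(b.X)\{a})\{a}\{c,d} has moves ∅
  s8 = 0\{a} has moves ∅
Q's transition system — 5 states:
  t0 = rec X. c.(X\{c,d} + c.0) + a.(a.X)\{a} has moves --a--▸ t1, --c--▸ t2
  t1 = (a.(rec X. c.(X\{c,d} + c.0) + a.(a.X)\{a}))\{a} has moves ∅
  t2 = (rec X. c.(X\{c,d} + c.0) + a.(a.X)\{a})\{c,d} + c.0 has moves --a--▸ t3, --c--▸ t4
  t3 = (a.(rec X. c.(X\{c,d} + c.0) + a.(a.X)\{a}))\{a}\{c,d} has moves ∅
  t4 = 0 has moves ∅
Run σ = ⟨ab⟩ on P: start {s0}
  after a @ step 1: {s1}
  after b @ step 2: {s3}
  — P admits the full trace.
Run σ = ⟨ab⟩ on Q: start {t0}
  after a @ step 1: {t1}
  after b @ step 2: ∅ (Q stuck)

ab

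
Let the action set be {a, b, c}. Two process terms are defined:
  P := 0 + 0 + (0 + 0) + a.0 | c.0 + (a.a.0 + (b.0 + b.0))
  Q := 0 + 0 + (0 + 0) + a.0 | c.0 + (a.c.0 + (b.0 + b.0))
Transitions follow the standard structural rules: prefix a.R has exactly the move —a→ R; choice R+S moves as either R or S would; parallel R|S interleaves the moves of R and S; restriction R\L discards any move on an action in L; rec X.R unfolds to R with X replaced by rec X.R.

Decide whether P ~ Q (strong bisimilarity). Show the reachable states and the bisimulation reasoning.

P's transition system — 6 states:
  m0 = 0 + 0 + (0 + 0) + a.0 | c.0 + (a.a.0 + (b.0 + b.0)) | —a→ m1, —a→ m2, —b→ m3, —c→ m4
  m1 = 0 | c.0 | —c→ m5
  m2 = a.0 | —a→ m3
  m3 = 0 | ·
  m4 = a.0 | 0 | —a→ m5
  m5 = 0 | 0 | ·
Q's transition system — 6 states:
  n0 = 0 + 0 + (0 + 0) + a.0 | c.0 + (a.c.0 + (b.0 + b.0)) | —a→ n1, —a→ n2, —b→ n3, —c→ n4
  n1 = 0 | c.0 | —c→ n5
  n2 = c.0 | —c→ n3
  n3 = 0 | ·
  n4 = a.0 | 0 | —a→ n5
  n5 = 0 | 0 | ·
Partition-refinement fixed point:
  B0 = {m0}
  B1 = {m3, m5, n3, n5}
  B2 = {m2, m4, n4}
  B3 = {m1, n1, n2}
  B4 = {n0}
m0 ∈ B0, n0 ∈ B4 → different blocks

not bisimilar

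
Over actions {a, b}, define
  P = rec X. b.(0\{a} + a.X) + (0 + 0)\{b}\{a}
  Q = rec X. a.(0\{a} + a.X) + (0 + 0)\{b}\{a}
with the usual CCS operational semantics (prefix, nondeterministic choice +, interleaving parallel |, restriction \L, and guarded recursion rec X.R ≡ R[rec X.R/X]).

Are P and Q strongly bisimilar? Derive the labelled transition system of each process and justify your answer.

Reachable graph of P (2 states):
  u0 = rec X. b.(0\{a} + a.X) + (0 + 0)\{b}\{a} → —b→ u1
  u1 = 0\{a} + a.(rec X. b.(0\{a} + a.X) + (0 + 0)\{b}\{a}) → —a→ u0
Reachable graph of Q (2 states):
  v0 = rec X. a.(0\{a} + a.X) + (0 + 0)\{b}\{a} → —a→ v1
  v1 = 0\{a} + a.(rec X. a.(0\{a} + a.X) + (0 + 0)\{b}\{a}) → —a→ v0
Partition-refinement fixed point:
  B0 = {u0}
  B1 = {u1}
  B2 = {v0, v1}
u0 ∈ B0, v0 ∈ B2 → different blocks

not bisimilar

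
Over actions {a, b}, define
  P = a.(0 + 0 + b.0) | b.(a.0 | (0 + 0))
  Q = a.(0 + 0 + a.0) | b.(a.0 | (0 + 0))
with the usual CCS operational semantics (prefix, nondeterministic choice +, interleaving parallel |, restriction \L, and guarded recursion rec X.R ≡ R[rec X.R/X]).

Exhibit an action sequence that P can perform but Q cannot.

abb

LTS(P): 9 reachable states
  s0 = a.(0 + 0 + b.0) | b.(a.0 | (0 + 0)) → --a--▸ s1, --b--▸ s2
  s1 = (0 + 0 + b.0) | b.(a.0 | (0 + 0)) → --b--▸ s3, --b--▸ s4
  s2 = a.(0 + 0 + b.0) | (a.0 | (0 + 0)) → --a--▸ s3, --a--▸ s5
  s3 = (0 + 0 + b.0) | (a.0 | (0 + 0)) → --a--▸ s6, --b--▸ s7
  s4 = 0 | b.(a.0 | (0 + 0)) → --b--▸ s7
  s5 = a.(0 + 0 + b.0) | (0 | (0 + 0)) → --a--▸ s6
  s6 = (0 + 0 + b.0) | (0 | (0 + 0)) → --b--▸ s8
  s7 = 0 | (a.0 | (0 + 0)) → --a--▸ s8
  s8 = 0 | (0 | (0 + 0)) → stopped
LTS(Q): 9 reachable states
  t0 = a.(0 + 0 + a.0) | b.(a.0 | (0 + 0)) → --a--▸ t1, --b--▸ t2
  t1 = (0 + 0 + a.0) | b.(a.0 | (0 + 0)) → --a--▸ t3, --b--▸ t4
  t2 = a.(0 + 0 + a.0) | (a.0 | (0 + 0)) → --a--▸ t4, --a--▸ t5
  t3 = 0 | b.(a.0 | (0 + 0)) → --b--▸ t6
  t4 = (0 + 0 + a.0) | (a.0 | (0 + 0)) → --a--▸ t6, --a--▸ t7
  t5 = a.(0 + 0 + a.0) | (0 | (0 + 0)) → --a--▸ t7
  t6 = 0 | (a.0 | (0 + 0)) → --a--▸ t8
  t7 = (0 + 0 + a.0) | (0 | (0 + 0)) → --a--▸ t8
  t8 = 0 | (0 | (0 + 0)) → stopped
Executing abb from P (initial set {s0}):
  step 1 (a): {s1}
  step 2 (b): {s3, s4}
  step 3 (b): {s7}
  — P admits the full trace.
Executing abb from Q (initial set {t0}):
  step 1 (a): {t1}
  step 2 (b): {t4}
  step 3 (b): ∅  — Q cannot continue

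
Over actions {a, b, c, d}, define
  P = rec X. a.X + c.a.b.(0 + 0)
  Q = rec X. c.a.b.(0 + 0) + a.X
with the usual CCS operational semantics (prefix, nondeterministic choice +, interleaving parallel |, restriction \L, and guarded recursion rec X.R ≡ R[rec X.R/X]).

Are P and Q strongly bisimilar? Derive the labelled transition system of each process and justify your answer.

P ~ Q

P's transition system — 4 states:
  m0 = rec X. a.X + c.a.b.(0 + 0) → --a--▸ m0, --c--▸ m1
  m1 = a.b.(0 + 0) → --a--▸ m2
  m2 = b.(0 + 0) → --b--▸ m3
  m3 = 0 + 0 → ·
Q's transition system — 4 states:
  n0 = rec X. c.a.b.(0 + 0) + a.X → --a--▸ n0, --c--▸ n1
  n1 = a.b.(0 + 0) → --a--▸ n2
  n2 = b.(0 + 0) → --b--▸ n3
  n3 = 0 + 0 → ·
Bisimilarity quotient blocks:
  B0 = {m0, n0}
  B1 = {m1, n1}
  B2 = {m2, n2}
  B3 = {m3, n3}
m0 ∈ B0, n0 ∈ B0 → same block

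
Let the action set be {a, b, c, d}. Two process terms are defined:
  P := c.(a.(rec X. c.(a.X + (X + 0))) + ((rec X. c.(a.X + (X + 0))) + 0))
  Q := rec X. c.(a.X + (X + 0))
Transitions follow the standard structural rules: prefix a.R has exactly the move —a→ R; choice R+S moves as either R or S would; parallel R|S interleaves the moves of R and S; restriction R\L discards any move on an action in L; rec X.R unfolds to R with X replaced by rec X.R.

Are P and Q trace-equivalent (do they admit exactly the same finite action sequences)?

traces(P) = traces(Q)

Reachable graph of P (3 states):
  s0 = c.(a.(rec X. c.(a.X + (X + 0))) + ((rec X. c.(a.X + (X + 0))) + 0)) has moves =c=> s1
  s1 = a.(rec X. c.(a.X + (X + 0))) + ((rec X. c.(a.X + (X + 0))) + 0) has moves =a=> s2, =c=> s1
  s2 = rec X. c.(a.X + (X + 0)) has moves =c=> s1
Reachable graph of Q (2 states):
  t0 = rec X. c.(a.X + (X + 0)) has moves =c=> t1
  t1 = a.(rec X. c.(a.X + (X + 0))) + ((rec X. c.(a.X + (X + 0))) + 0) has moves =a=> t0, =c=> t1
Partition-refinement fixed point:
  B0 = {s0, s2, t0}
  B1 = {s1, t1}
s0 ∈ B0, t0 ∈ B0 → same block
Bisimilar ⇒ trace-equivalent.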